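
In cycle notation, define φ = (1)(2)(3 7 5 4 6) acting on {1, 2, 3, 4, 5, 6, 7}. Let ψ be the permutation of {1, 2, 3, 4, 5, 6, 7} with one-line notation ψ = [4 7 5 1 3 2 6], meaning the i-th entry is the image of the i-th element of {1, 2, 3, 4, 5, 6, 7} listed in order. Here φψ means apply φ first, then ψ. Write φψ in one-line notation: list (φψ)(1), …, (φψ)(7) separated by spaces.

4 7 6 2 1 5 3

Chase each element through φ then ψ: 1 → 1 → 4; 2 → 2 → 7; 3 → 7 → 6; 4 → 6 → 2; 5 → 4 → 1; 6 → 3 → 5; 7 → 5 → 3.
Collecting the images, φψ = [4 7 6 2 1 5 3].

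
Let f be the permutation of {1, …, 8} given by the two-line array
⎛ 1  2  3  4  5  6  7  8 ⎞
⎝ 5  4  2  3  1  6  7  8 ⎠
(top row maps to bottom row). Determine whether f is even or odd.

In disjoint-cycle form the cycle lengths are 3, 2, 1, 1, 1.
A cycle of length ℓ contributes ℓ−1 transpositions, so f is a product of 2 + 1 = 3 transpositions — odd.

odd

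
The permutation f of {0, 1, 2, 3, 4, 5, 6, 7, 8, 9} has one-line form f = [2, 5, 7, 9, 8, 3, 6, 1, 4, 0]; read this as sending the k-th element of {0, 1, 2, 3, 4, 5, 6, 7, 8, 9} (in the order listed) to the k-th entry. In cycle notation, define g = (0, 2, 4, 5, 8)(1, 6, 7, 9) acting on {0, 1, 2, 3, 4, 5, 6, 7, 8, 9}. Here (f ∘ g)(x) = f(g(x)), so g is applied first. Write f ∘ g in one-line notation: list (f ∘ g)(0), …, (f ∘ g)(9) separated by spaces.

Chase each element through g then f: 0 → 2 → 7; 1 → 6 → 6; 2 → 4 → 8; 3 → 3 → 9; 4 → 5 → 3; 5 → 8 → 4; 6 → 7 → 1; 7 → 9 → 0; 8 → 0 → 2; 9 → 1 → 5.
So f ∘ g in one-line form is 7 6 8 9 3 4 1 0 2 5.

7 6 8 9 3 4 1 0 2 5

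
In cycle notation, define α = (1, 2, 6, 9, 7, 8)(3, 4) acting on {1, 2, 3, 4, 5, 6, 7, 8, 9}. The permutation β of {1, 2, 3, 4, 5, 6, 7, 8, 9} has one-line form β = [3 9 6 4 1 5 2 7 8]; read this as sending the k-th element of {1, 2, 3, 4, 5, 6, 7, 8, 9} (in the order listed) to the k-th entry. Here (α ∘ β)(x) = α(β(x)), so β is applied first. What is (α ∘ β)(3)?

β(3) = 6, then α(6) = 9; composing gives (α ∘ β)(3) = 9.

9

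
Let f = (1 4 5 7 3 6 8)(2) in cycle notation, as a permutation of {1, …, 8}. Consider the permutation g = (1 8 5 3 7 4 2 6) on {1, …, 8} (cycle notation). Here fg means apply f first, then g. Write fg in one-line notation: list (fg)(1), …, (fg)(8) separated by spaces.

2 6 1 3 4 5 7 8

(fg)(x) = g(f(x)). Computing each image: g(f(1)) = g(4) = 2, g(f(2)) = g(2) = 6, g(f(3)) = g(6) = 1, g(f(4)) = g(5) = 3, g(f(5)) = g(7) = 4, g(f(6)) = g(8) = 5, g(f(7)) = g(3) = 7, g(f(8)) = g(1) = 8.
Hence fg = [2 6 1 3 4 5 7 8].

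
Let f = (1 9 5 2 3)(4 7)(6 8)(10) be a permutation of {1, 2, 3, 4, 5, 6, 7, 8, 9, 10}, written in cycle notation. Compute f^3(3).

3 lies in the 5-cycle (1 9 5 2 3).
Stepping 3 places around the cycle: 3 → 1 → 9 → 5.

5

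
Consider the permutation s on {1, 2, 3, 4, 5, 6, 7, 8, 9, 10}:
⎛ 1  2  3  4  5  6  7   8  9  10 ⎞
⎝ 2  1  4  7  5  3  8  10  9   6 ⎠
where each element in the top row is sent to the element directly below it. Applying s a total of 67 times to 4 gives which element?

Tracing 4 → 7 → … returns to 4 after 6 steps, so 4 lies in a 6-cycle (3, 4, 7, 8, 10, 6).
Powers repeat with period 6 on this cycle, and 67 mod 6 = 1, so s^67(4) = s^1(4).
Stepping 1 place around the cycle: 4 → 7.

7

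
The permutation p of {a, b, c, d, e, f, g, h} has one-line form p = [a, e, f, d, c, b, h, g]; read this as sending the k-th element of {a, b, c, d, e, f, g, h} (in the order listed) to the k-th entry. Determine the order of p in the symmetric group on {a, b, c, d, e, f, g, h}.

Decomposing into disjoint cycles gives cycle lengths 4, 2, 1, 1.
The order is lcm(4, 2) = 4.

4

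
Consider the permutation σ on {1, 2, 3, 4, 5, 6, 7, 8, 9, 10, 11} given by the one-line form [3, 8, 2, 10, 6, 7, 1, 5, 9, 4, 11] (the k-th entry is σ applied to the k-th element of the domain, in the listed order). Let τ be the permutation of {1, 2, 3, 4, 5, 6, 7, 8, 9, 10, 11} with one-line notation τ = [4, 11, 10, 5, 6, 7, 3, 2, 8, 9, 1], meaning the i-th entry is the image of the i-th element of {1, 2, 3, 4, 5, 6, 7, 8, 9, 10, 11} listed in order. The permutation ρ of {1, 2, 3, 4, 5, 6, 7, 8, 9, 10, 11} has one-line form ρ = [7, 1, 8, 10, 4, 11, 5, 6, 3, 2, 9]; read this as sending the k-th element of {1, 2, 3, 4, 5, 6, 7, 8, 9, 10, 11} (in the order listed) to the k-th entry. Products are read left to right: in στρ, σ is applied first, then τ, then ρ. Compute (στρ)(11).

Apply the permutations in order: σ(11) = 11, then τ(11) = 1, then ρ(1) = 7. So (στρ)(11) = 7.

7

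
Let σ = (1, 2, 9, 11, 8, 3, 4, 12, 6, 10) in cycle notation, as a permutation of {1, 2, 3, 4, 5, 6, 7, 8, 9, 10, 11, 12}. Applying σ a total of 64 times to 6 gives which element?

9

6 lies in the 10-cycle (1, 2, 9, 11, 8, 3, 4, 12, 6, 10).
Since the cycle has length 10, σ^64 acts on it the same as σ^4 (64 mod 10 = 4).
Stepping 4 places around the cycle: 6 → 10 → 1 → 2 → 9.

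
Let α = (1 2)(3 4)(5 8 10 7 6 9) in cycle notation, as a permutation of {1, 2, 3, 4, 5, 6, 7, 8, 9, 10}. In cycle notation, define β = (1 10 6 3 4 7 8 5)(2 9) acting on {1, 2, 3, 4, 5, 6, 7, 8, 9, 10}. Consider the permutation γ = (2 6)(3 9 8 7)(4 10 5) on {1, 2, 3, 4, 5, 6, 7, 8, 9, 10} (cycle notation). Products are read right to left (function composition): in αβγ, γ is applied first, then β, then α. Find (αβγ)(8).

10

Chase 8: γ(8) = 7; β(7) = 8; α(8) = 10. Hence (αβγ)(8) = 10.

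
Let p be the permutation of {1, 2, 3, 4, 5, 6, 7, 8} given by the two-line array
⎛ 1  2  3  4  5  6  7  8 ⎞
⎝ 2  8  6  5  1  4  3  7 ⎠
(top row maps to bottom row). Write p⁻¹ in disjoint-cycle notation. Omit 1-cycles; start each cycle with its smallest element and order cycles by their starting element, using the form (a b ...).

(1 5 4 6 3 7 8 2)

First write p in disjoint cycles: (1 2 8 7 3 6 4 5).
The inverse reverses every cycle; in canonical form, p⁻¹ = (1 5 4 6 3 7 8 2).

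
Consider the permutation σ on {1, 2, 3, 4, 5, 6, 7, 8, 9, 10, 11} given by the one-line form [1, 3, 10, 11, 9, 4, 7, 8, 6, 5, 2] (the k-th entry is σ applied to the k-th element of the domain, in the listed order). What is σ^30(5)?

3

Tracing 5 → 9 → … returns to 5 after 8 steps, so 5 lies in an 8-cycle (2 3 10 5 9 6 4 11).
Powers repeat with period 8 on this cycle, and 30 mod 8 = 6, so σ^30(5) = σ^6(5).
Advancing 6 steps from 5: 5 → 9 → 6 → 4 → 11 → 2 → 3.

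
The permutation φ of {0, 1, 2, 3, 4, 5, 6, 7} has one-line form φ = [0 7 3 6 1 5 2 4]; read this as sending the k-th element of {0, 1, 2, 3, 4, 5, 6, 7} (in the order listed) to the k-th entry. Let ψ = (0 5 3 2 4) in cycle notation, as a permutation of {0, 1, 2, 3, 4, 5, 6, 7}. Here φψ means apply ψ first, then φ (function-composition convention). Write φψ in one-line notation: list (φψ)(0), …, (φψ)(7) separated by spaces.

(φψ)(x) = φ(ψ(x)). Computing each image: φ(ψ(0)) = φ(5) = 5, φ(ψ(1)) = φ(1) = 7, φ(ψ(2)) = φ(4) = 1, φ(ψ(3)) = φ(2) = 3, φ(ψ(4)) = φ(0) = 0, φ(ψ(5)) = φ(3) = 6, φ(ψ(6)) = φ(6) = 2, φ(ψ(7)) = φ(7) = 4.
Hence φψ = [5 7 1 3 0 6 2 4].

5 7 1 3 0 6 2 4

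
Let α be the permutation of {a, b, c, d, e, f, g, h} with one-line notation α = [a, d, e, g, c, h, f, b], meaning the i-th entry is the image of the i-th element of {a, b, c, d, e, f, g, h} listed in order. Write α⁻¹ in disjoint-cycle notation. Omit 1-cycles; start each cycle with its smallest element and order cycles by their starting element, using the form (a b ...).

(b h f g d)(c e)

The cycle decomposition of α is (b d g f h)(c e).
The inverse reverses every cycle; in canonical form, α⁻¹ = (b h f g d)(c e).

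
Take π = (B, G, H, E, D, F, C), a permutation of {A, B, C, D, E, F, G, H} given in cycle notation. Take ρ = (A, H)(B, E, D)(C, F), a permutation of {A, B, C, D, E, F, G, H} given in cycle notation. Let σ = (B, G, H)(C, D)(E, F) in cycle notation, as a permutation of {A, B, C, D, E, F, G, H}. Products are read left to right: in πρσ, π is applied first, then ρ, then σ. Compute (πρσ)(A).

B

Chase A: π(A) = A; ρ(A) = H; σ(H) = B. Hence (πρσ)(A) = B.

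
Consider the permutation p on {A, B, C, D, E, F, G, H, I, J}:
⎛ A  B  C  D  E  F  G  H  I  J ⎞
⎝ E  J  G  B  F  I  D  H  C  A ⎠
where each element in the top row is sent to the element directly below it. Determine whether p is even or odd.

even

In disjoint-cycle form the cycle lengths are 9, 1.
A cycle of length ℓ contributes ℓ−1 transpositions, so p is a product of 8 transpositions — even.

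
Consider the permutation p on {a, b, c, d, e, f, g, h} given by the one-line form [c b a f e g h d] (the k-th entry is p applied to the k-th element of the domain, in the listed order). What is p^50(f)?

h

Tracing f → g → … returns to f after 4 steps, so f lies in a 4-cycle (d f g h).
On a 4-cycle, p^4 is the identity, so p^50 = p^2 there (50 ≡ 2 mod 4).
Advancing 2 steps from f: f → g → h.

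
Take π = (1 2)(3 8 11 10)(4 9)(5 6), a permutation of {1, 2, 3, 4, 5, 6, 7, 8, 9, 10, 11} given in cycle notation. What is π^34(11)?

11 lies in the 4-cycle (3 8 11 10).
Since the cycle has length 4, π^34 acts on it the same as π^2 (34 mod 4 = 2).
Advancing 2 steps from 11: 11 → 10 → 3.

3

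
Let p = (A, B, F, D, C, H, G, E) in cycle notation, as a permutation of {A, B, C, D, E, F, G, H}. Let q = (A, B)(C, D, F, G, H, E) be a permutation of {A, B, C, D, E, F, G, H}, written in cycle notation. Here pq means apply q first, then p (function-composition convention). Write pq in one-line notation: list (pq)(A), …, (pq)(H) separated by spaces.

For each element, apply q then p: A → B → F; B → A → B; C → D → C; D → F → D; E → C → H; F → G → E; G → H → G; H → E → A.
So pq in one-line form is F B C D H E G A.

F B C D H E G A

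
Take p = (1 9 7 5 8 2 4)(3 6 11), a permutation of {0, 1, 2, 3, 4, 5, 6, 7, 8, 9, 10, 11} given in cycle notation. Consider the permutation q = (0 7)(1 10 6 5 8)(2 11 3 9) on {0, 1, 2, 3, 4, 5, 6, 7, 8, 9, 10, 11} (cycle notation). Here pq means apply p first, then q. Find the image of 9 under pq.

First apply p: p(9) = 7, then q(7) = 0. Thus (pq)(9) = 0.

0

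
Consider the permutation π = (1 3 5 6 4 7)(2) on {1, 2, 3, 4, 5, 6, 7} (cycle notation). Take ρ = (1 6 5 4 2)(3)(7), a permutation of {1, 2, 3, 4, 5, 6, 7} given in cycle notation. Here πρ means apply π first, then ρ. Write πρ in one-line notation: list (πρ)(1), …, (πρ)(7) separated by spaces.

(πρ)(x) = ρ(π(x)). Computing each image: ρ(π(1)) = ρ(3) = 3, ρ(π(2)) = ρ(2) = 1, ρ(π(3)) = ρ(5) = 4, ρ(π(4)) = ρ(7) = 7, ρ(π(5)) = ρ(6) = 5, ρ(π(6)) = ρ(4) = 2, ρ(π(7)) = ρ(1) = 6.
Hence πρ = [3 1 4 7 5 2 6].

3 1 4 7 5 2 6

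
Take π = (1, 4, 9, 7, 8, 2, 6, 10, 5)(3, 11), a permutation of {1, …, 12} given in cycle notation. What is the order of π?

The disjoint cycles have lengths 9, 2, 1.
The order of π is the least common multiple of its cycle lengths: lcm(9, 2) = 18.

18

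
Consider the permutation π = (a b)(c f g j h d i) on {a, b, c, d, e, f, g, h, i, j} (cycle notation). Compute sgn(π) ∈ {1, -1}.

The cycle lengths are 7, 2, 1.
A cycle of length ℓ contributes ℓ−1 transpositions, so π is a product of 6 + 1 = 7 transpositions — odd.

-1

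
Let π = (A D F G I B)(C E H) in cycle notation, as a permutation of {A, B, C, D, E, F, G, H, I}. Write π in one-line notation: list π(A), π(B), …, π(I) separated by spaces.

Reading each image from the cycles: A↦D, B↦A, C↦E, D↦F, E↦H, F↦G, G↦I, H↦C, I↦B.
So the one-line form is D A E F H G I C B.

D A E F H G I C B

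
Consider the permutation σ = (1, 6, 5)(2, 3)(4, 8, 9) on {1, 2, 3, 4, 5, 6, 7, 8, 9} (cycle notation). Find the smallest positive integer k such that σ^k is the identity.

6

The disjoint cycles have lengths 3, 3, 2, 1.
The order is lcm(3, 3, 2) = 6.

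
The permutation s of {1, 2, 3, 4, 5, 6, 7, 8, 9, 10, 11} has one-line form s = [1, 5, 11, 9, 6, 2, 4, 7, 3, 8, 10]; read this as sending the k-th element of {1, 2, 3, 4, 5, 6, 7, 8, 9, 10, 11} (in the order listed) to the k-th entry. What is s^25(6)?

Tracing 6 → 2 → … returns to 6 after 3 steps, so 6 lies in a 3-cycle (2, 5, 6).
Powers repeat with period 3 on this cycle, and 25 mod 3 = 1, so s^25(6) = s^1(6).
Advancing 1 step from 6: 6 → 2.

2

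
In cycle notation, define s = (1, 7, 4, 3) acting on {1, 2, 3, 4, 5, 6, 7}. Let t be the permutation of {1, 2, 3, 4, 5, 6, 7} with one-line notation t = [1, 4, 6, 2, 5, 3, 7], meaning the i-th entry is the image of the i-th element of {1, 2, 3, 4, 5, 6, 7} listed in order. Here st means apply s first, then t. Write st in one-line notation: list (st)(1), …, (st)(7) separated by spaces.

(st)(x) = t(s(x)). Computing each image: t(s(1)) = t(7) = 7, t(s(2)) = t(2) = 4, t(s(3)) = t(1) = 1, t(s(4)) = t(3) = 6, t(s(5)) = t(5) = 5, t(s(6)) = t(6) = 3, t(s(7)) = t(4) = 2.
Hence st = [7 4 1 6 5 3 2].

7 4 1 6 5 3 2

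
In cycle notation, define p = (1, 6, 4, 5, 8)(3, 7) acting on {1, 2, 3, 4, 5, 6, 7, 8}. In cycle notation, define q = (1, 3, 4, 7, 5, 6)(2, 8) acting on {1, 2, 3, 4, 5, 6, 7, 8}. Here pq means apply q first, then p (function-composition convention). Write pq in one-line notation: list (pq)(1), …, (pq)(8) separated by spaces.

(pq)(x) = p(q(x)). Computing each image: p(q(1)) = p(3) = 7, p(q(2)) = p(8) = 1, p(q(3)) = p(4) = 5, p(q(4)) = p(7) = 3, p(q(5)) = p(6) = 4, p(q(6)) = p(1) = 6, p(q(7)) = p(5) = 8, p(q(8)) = p(2) = 2.
Hence pq = [7 1 5 3 4 6 8 2].

7 1 5 3 4 6 8 2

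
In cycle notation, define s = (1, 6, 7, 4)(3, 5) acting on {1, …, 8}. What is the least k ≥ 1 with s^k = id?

The disjoint cycles have lengths 4, 2, 1, 1.
Since disjoint cycles commute, ord(s) = lcm(4, 2) = 4.

4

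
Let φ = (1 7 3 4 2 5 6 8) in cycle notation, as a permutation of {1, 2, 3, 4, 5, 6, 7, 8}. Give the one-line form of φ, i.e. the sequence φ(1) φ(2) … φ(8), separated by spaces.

7 5 4 2 6 8 3 1

Image by image: 1→7, 2→5, 3→4, 4→2, 5→6, 6→8, 7→3, 8→1.
So the one-line form is 7 5 4 2 6 8 3 1.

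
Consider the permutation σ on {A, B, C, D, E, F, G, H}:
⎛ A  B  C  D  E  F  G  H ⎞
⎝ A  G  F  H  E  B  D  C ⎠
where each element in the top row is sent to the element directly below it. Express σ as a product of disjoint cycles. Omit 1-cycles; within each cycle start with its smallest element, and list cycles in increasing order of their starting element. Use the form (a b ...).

(B G D H C F)

From B: B → G → D → H → C → F → B, closing the cycle (B G D H C F).
Continuing from each remaining unvisited element yields (B G D H C F).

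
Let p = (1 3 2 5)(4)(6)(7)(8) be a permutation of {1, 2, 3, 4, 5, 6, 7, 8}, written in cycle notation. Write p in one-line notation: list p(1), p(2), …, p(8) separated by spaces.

Reading each image from the cycles: 1→3, 2→5, 3→2, 4→4, 5→1, 6→6, 7→7, 8→8.
Listing these in domain order gives 3 5 2 4 1 6 7 8.

3 5 2 4 1 6 7 8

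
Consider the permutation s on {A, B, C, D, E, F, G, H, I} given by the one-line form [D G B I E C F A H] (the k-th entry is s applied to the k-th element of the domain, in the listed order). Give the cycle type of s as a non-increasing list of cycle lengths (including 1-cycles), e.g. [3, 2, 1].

The disjoint cycles are (A, D, I, H)(B, G, F, C)(E), with lengths 4, 4, 1 in non-increasing order.

[4, 4, 1]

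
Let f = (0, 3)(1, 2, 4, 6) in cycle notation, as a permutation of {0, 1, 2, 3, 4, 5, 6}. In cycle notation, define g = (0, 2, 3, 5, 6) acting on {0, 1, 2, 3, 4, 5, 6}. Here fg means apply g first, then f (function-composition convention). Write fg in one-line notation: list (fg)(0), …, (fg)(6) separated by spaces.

4 2 0 5 6 1 3

For each element, apply g then f: 0 → 2 → 4; 1 → 1 → 2; 2 → 3 → 0; 3 → 5 → 5; 4 → 4 → 6; 5 → 6 → 1; 6 → 0 → 3.
So fg in one-line form is 4 2 0 5 6 1 3.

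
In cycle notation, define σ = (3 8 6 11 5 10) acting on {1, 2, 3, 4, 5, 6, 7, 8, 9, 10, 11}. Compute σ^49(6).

6 lies in the 6-cycle (3 8 6 11 5 10).
Since the cycle has length 6, σ^49 acts on it the same as σ^1 (49 mod 6 = 1).
Advancing 1 step from 6: 6 → 11.

11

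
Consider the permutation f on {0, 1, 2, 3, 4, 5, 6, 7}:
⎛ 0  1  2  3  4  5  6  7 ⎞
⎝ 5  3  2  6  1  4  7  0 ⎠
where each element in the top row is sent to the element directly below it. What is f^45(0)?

1

Tracing 0 → 5 → … returns to 0 after 7 steps, so 0 lies in a 7-cycle (0, 5, 4, 1, 3, 6, 7).
On a 7-cycle, f^7 is the identity, so f^45 = f^3 there (45 ≡ 3 mod 7).
Stepping 3 places around the cycle: 0 → 5 → 4 → 1.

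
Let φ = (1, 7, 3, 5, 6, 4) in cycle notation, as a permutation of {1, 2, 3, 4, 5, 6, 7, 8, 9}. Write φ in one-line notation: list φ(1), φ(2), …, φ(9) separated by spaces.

Image by image: 1→7, 2→2, 3→5, 4→1, 5→6, 6→4, 7→3, 8→8, 9→9.
So the one-line form is 7 2 5 1 6 4 3 8 9.

7 2 5 1 6 4 3 8 9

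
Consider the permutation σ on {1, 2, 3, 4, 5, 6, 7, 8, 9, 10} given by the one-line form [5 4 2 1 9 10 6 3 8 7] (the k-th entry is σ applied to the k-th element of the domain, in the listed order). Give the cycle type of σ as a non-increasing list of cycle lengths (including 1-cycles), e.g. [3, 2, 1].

[7, 3]

The disjoint cycles are (1 5 9 8 3 2 4)(6 10 7), with lengths 7, 3 in non-increasing order.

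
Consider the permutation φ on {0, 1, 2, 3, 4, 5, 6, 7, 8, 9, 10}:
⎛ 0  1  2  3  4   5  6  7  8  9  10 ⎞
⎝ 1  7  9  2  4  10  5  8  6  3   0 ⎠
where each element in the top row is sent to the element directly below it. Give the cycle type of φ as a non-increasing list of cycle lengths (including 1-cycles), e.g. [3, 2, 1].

[7, 3, 1]

The disjoint cycles are (0 1 7 8 6 5 10)(2 9 3)(4), with lengths 7, 3, 1 in non-increasing order.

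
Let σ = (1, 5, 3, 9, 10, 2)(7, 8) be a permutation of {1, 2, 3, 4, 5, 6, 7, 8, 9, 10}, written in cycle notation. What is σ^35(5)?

1

5 lies in the 6-cycle (1, 5, 3, 9, 10, 2).
On a 6-cycle, σ^6 is the identity, so σ^35 = σ^5 there (35 ≡ 5 mod 6).
Advancing 5 steps from 5: 5 → 3 → 9 → 10 → 2 → 1.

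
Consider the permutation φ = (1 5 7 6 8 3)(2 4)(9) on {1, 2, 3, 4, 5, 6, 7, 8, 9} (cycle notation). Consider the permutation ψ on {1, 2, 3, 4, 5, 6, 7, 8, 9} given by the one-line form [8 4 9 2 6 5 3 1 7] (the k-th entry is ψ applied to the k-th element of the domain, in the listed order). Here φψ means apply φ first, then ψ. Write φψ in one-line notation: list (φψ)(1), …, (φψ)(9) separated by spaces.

6 2 8 4 3 1 5 9 7

Chase each element through φ then ψ: 1 → 5 → 6; 2 → 4 → 2; 3 → 1 → 8; 4 → 2 → 4; 5 → 7 → 3; 6 → 8 → 1; 7 → 6 → 5; 8 → 3 → 9; 9 → 9 → 7.
Collecting the images, φψ = [6 2 8 4 3 1 5 9 7].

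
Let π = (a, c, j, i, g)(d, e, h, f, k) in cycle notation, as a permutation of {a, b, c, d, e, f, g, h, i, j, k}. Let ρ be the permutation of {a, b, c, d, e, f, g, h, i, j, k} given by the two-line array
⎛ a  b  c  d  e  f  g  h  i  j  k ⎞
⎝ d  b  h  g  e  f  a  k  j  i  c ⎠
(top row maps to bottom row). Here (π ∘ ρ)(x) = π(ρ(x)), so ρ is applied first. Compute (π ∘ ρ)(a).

e

First apply ρ: ρ(a) = d, then π(d) = e. Thus (π ∘ ρ)(a) = e.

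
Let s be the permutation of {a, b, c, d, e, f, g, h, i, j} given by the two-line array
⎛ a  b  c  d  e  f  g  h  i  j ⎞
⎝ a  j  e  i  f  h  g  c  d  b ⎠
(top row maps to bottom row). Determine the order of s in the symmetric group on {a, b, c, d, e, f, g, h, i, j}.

Decomposing into disjoint cycles gives cycle lengths 4, 2, 2, 1, 1.
Since disjoint cycles commute, ord(s) = lcm(4, 2, 2) = 4.

4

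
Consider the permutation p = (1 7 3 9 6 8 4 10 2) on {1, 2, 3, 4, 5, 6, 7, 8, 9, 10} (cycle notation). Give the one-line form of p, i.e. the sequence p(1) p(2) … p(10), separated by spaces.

Each element maps to the next entry in its cycle (wrapping to the front): 1↦7, 2↦1, 3↦9, 4↦10, 5↦5, 6↦8, 7↦3, 8↦4, 9↦6, 10↦2.
So the one-line form is 7 1 9 10 5 8 3 4 6 2.

7 1 9 10 5 8 3 4 6 2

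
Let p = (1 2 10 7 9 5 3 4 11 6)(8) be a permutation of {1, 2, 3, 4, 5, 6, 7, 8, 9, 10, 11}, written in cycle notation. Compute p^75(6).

9

6 lies in the 10-cycle (1 2 10 7 9 5 3 4 11 6).
Since the cycle has length 10, p^75 acts on it the same as p^5 (75 mod 10 = 5).
Advancing 5 steps from 6: 6 → 1 → 2 → 10 → 7 → 9.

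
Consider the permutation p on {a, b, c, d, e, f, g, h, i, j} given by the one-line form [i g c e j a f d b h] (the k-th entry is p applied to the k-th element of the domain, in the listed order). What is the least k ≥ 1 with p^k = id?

20

The disjoint-cycle form of p has cycle lengths 5, 4, 1.
Since disjoint cycles commute, ord(p) = lcm(5, 4) = 20.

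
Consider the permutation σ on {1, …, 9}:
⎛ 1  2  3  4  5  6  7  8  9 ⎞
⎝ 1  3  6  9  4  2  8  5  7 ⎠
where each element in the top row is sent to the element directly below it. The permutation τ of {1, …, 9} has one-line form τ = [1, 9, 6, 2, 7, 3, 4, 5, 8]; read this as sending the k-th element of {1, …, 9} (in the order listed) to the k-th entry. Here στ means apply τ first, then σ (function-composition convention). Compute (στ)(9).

τ(9) = 8, then σ(8) = 5; composing gives (στ)(9) = 5.

5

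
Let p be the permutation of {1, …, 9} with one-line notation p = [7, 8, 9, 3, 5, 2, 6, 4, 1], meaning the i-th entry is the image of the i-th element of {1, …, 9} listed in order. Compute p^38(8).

Tracing 8 → 4 → … returns to 8 after 8 steps, so 8 lies in an 8-cycle (1, 7, 6, 2, 8, 4, 3, 9).
On an 8-cycle, p^8 is the identity, so p^38 = p^6 there (38 ≡ 6 mod 8).
Stepping 6 places around the cycle: 8 → 4 → 3 → 9 → 1 → 7 → 6.

6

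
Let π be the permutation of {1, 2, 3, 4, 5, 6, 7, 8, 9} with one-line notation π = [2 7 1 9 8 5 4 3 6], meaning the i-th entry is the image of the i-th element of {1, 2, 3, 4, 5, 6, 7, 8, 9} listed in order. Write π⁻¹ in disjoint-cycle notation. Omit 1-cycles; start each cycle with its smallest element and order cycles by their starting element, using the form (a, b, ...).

The cycle decomposition of π is (1, 2, 7, 4, 9, 6, 5, 8, 3).
The inverse reverses every cycle; in canonical form, π⁻¹ = (1, 3, 8, 5, 6, 9, 4, 7, 2).

(1, 3, 8, 5, 6, 9, 4, 7, 2)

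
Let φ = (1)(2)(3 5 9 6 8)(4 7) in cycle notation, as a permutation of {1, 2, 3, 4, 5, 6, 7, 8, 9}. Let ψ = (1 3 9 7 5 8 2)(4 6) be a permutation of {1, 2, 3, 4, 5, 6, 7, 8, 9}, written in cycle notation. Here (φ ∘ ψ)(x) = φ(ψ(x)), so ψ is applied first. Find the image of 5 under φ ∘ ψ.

3

ψ(5) = 8, then φ(8) = 3; composing gives (φ ∘ ψ)(5) = 3.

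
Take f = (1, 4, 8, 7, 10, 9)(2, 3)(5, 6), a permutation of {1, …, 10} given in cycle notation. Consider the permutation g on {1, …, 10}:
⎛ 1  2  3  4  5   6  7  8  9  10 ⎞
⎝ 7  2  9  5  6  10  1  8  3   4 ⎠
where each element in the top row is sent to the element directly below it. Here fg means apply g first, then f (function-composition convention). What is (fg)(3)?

1

(fg)(3) = f(g(3)). g(3) = 9, then f(9) = 1. So (fg)(3) = 1.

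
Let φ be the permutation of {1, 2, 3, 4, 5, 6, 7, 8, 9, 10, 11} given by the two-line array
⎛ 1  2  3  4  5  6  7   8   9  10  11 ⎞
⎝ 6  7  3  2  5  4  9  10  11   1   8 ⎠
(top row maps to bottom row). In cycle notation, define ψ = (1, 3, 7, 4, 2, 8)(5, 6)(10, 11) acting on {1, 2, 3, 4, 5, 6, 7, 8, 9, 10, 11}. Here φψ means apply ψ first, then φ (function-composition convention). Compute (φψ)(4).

First apply ψ: ψ(4) = 2, then φ(2) = 7. Thus (φψ)(4) = 7.

7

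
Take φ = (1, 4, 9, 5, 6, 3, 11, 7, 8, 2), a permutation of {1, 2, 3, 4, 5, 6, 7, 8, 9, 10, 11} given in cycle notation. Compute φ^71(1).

1 lies in the 10-cycle (1, 4, 9, 5, 6, 3, 11, 7, 8, 2).
Powers repeat with period 10 on this cycle, and 71 mod 10 = 1, so φ^71(1) = φ^1(1).
Advancing 1 step from 1: 1 → 4.

4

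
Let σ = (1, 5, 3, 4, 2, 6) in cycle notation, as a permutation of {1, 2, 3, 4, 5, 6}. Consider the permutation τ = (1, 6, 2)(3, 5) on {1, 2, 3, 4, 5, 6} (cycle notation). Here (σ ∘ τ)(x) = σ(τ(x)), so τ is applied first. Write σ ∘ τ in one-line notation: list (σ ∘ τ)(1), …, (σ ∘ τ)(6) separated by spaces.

(σ ∘ τ)(x) = σ(τ(x)). Computing each image: σ(τ(1)) = σ(6) = 1, σ(τ(2)) = σ(1) = 5, σ(τ(3)) = σ(5) = 3, σ(τ(4)) = σ(4) = 2, σ(τ(5)) = σ(3) = 4, σ(τ(6)) = σ(2) = 6.
Hence σ ∘ τ = [1 5 3 2 4 6].

1 5 3 2 4 6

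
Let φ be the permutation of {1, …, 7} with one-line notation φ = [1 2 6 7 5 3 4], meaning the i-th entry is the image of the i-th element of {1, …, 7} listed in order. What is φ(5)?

5

5 is element number 5 of the domain, and entry number 5 of the one-line form is 5, so φ(5) = 5.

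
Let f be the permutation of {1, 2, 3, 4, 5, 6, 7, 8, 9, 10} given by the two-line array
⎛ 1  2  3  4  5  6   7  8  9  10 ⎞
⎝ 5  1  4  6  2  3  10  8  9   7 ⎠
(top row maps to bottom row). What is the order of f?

6

Decomposing into disjoint cycles gives cycle lengths 3, 3, 2, 1, 1.
Since disjoint cycles commute, ord(f) = lcm(3, 3, 2) = 6.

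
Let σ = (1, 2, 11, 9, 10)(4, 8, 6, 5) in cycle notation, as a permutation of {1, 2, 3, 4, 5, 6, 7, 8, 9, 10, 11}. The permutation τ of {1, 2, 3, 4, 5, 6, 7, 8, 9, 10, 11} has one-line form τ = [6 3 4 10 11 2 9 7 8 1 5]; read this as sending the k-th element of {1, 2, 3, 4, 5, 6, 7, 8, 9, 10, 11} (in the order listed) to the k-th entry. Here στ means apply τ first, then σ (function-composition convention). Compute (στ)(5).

9

(στ)(5) = σ(τ(5)). τ(5) = 11, then σ(11) = 9. So (στ)(5) = 9.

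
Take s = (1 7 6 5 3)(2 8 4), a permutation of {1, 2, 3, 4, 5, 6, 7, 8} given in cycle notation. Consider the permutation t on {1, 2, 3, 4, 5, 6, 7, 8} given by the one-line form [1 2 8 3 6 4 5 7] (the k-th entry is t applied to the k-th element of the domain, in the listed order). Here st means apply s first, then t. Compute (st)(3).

s(3) = 1, then t(1) = 1; composing gives (st)(3) = 1.

1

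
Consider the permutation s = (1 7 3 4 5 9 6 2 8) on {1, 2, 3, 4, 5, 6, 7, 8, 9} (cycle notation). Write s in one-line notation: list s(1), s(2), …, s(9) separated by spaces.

Reading each image from the cycles: 1↦7, 2↦8, 3↦4, 4↦5, 5↦9, 6↦2, 7↦3, 8↦1, 9↦6.
Listing these in domain order gives 7 8 4 5 9 2 3 1 6.

7 8 4 5 9 2 3 1 6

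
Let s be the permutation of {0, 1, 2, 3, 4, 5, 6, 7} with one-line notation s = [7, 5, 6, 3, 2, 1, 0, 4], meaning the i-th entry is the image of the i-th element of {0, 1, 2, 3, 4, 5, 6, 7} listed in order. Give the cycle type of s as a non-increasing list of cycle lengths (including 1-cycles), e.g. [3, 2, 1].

[5, 2, 1]

The disjoint cycles are (0, 7, 4, 2, 6)(1, 5)(3), with lengths 5, 2, 1 in non-increasing order.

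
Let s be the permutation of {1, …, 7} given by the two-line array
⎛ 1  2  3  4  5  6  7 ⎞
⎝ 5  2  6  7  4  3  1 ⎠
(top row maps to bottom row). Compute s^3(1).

Tracing 1 → 5 → … returns to 1 after 4 steps, so 1 lies in a 4-cycle (1 5 4 7).
Stepping 3 places around the cycle: 1 → 5 → 4 → 7.

7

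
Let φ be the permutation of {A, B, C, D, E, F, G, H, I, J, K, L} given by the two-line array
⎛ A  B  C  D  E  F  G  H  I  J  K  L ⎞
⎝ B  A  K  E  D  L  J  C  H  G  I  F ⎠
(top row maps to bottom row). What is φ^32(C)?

C

Tracing C → K → … returns to C after 4 steps, so C lies in a 4-cycle (C, K, I, H).
Powers repeat with period 4 on this cycle, and 32 mod 4 = 0, so φ^32(C) = φ^0(C).
So φ^32(C) = C.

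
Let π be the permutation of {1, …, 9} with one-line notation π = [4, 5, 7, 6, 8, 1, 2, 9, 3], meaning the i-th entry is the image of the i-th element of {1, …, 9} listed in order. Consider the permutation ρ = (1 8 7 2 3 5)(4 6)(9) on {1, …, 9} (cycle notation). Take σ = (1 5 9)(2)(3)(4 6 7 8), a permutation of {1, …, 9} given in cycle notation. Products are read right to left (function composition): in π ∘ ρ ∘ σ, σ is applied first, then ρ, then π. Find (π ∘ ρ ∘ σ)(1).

4

(π ∘ ρ ∘ σ)(1) = π(ρ(σ(1))). σ(1) = 5, then ρ(5) = 1, then π(1) = 4, so the result is 4.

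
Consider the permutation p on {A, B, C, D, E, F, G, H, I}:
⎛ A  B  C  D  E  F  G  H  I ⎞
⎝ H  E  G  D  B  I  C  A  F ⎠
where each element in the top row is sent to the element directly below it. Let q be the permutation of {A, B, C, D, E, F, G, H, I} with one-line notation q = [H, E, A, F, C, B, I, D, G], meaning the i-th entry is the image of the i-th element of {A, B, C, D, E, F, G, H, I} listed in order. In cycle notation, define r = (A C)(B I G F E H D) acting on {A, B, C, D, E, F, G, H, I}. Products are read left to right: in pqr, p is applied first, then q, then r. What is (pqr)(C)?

Chase C: p(C) = G; q(G) = I; r(I) = G. Hence (pqr)(C) = G.

G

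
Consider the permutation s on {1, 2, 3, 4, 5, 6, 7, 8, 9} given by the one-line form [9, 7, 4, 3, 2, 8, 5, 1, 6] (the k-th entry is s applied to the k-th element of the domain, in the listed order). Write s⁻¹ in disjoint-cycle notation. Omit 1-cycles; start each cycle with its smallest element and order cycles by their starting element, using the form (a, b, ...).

(1, 8, 6, 9)(2, 5, 7)(3, 4)

First write s in disjoint cycles: (1, 9, 6, 8)(2, 7, 5)(3, 4).
The inverse reverses every cycle; in canonical form, s⁻¹ = (1, 8, 6, 9)(2, 5, 7)(3, 4).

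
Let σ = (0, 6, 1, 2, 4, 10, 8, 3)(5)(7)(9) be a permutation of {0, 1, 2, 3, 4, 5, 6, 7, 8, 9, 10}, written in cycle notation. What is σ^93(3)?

3 lies in the 8-cycle (0, 6, 1, 2, 4, 10, 8, 3).
Powers repeat with period 8 on this cycle, and 93 mod 8 = 5, so σ^93(3) = σ^5(3).
Advancing 5 steps from 3: 3 → 0 → 6 → 1 → 2 → 4.

4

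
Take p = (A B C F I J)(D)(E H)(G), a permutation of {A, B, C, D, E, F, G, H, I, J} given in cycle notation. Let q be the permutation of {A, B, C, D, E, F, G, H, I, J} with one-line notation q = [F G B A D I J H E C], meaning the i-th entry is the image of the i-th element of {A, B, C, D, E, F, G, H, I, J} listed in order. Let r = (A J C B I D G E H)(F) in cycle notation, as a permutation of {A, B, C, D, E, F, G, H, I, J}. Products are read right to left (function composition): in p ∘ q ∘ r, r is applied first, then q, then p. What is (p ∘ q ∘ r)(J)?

(p ∘ q ∘ r)(J) = p(q(r(J))). r(J) = C, then q(C) = B, then p(B) = C, so the result is C.

C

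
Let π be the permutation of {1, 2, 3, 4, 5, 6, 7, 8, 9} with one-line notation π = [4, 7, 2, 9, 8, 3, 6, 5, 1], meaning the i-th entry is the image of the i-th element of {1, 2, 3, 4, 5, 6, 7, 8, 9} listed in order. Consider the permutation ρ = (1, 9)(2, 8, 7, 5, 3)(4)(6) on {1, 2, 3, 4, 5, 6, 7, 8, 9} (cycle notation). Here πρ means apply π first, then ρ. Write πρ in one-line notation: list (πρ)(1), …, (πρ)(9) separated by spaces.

Chase each element through π then ρ: 1 → 4 → 4; 2 → 7 → 5; 3 → 2 → 8; 4 → 9 → 1; 5 → 8 → 7; 6 → 3 → 2; 7 → 6 → 6; 8 → 5 → 3; 9 → 1 → 9.
Collecting the images, πρ = [4 5 8 1 7 2 6 3 9].

4 5 8 1 7 2 6 3 9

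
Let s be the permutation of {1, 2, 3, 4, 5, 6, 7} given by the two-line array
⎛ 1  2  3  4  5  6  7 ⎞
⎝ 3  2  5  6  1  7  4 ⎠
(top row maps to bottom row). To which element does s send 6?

7

The entry below 6 in the array is 7, so s(6) = 7.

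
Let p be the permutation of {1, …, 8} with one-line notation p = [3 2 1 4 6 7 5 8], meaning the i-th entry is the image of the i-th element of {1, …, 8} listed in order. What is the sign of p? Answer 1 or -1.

In disjoint-cycle form the cycle lengths are 3, 2, 1, 1, 1.
A cycle of length ℓ contributes ℓ−1 transpositions, so p is a product of 2 + 1 = 3 transpositions — odd.

-1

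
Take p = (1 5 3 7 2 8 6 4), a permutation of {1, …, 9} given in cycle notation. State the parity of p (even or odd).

The cycle lengths are 8, 1.
A cycle is odd iff its length is even; p has 1 even-length cycle, so sgn(p) = (−1)^1 and p is odd.

odd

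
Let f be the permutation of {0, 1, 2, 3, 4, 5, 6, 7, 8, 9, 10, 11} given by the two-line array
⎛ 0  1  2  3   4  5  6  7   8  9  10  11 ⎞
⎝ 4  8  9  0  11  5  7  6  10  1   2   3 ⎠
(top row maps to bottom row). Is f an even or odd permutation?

even

In disjoint-cycle form the cycle lengths are 5, 4, 2, 1.
A cycle of length ℓ contributes ℓ−1 transpositions, so f is a product of 4 + 3 + 1 = 8 transpositions — even.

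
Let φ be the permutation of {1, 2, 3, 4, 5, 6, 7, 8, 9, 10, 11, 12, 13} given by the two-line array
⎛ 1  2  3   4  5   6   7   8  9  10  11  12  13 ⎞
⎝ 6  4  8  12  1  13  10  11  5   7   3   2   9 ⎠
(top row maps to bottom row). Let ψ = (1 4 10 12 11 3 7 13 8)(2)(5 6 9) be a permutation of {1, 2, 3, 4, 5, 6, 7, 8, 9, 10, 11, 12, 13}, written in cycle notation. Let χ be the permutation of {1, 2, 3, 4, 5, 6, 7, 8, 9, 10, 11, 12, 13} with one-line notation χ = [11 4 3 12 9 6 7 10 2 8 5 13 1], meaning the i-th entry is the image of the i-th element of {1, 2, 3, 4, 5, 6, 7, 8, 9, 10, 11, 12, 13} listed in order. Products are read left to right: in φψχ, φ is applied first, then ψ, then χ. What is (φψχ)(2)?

(φψχ)(2) = χ(ψ(φ(2))). φ(2) = 4, then ψ(4) = 10, then χ(10) = 8, so the result is 8.

8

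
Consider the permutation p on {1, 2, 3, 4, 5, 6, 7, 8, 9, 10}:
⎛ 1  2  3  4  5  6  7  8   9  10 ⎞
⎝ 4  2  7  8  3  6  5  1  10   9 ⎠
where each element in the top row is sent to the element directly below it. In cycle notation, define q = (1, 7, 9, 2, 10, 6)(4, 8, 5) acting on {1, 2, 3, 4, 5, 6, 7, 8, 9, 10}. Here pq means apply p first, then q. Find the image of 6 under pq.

(pq)(6) = q(p(6)). p(6) = 6, then q(6) = 1. So (pq)(6) = 1.

1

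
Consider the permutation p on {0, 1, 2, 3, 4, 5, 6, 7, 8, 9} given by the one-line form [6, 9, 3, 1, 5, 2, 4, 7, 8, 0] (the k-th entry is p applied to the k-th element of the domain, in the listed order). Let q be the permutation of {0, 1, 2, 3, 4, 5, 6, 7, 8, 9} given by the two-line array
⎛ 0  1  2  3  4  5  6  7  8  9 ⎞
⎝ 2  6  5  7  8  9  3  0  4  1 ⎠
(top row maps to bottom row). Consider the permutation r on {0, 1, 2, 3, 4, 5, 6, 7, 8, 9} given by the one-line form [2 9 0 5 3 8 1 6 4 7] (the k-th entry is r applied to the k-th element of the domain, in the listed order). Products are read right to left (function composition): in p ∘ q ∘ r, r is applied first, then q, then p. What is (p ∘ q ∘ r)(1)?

Apply the permutations in order: r(1) = 9, then q(9) = 1, then p(1) = 9. So (p ∘ q ∘ r)(1) = 9.

9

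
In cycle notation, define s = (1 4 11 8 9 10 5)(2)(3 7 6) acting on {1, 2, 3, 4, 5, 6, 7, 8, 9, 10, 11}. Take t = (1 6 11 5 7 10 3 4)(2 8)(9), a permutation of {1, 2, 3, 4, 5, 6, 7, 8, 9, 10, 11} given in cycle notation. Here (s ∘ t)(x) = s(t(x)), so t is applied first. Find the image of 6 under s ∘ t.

8

First apply t: t(6) = 11, then s(11) = 8. Thus (s ∘ t)(6) = 8.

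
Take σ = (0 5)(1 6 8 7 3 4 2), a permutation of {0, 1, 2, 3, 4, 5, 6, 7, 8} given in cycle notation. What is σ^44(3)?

3 lies in the 7-cycle (1 6 8 7 3 4 2).
Since the cycle has length 7, σ^44 acts on it the same as σ^2 (44 mod 7 = 2).
Stepping 2 places around the cycle: 3 → 4 → 2.

2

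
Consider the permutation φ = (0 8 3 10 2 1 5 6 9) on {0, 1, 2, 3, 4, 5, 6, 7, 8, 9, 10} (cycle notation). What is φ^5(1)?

1 lies in the 9-cycle (0 8 3 10 2 1 5 6 9).
Stepping 5 places around the cycle: 1 → 5 → 6 → 9 → 0 → 8.

8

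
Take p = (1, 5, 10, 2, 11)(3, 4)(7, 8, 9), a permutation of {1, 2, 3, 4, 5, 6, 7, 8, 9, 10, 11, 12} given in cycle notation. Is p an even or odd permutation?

odd

The cycle lengths are 5, 3, 2, 1, 1.
A cycle of length ℓ contributes ℓ−1 transpositions, so p is a product of 4 + 2 + 1 = 7 transpositions — odd.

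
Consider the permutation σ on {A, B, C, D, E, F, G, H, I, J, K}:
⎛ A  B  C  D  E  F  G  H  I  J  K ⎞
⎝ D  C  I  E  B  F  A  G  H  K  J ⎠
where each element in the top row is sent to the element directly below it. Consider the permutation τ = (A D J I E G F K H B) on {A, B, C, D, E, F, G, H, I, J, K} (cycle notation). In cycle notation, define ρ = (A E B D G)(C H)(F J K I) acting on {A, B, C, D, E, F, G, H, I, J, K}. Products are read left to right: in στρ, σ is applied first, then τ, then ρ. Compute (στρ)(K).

F

Chase K: σ(K) = J; τ(J) = I; ρ(I) = F. Hence (στρ)(K) = F.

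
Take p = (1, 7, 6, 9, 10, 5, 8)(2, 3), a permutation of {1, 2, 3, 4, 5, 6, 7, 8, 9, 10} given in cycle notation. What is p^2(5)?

1

5 lies in the 7-cycle (1, 7, 6, 9, 10, 5, 8).
Advancing 2 steps from 5: 5 → 8 → 1.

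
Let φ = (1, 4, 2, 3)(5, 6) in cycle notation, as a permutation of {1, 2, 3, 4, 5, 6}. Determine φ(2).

2 appears in (1, 4, 2, 3); the next entry (wrapping around) is 3.

3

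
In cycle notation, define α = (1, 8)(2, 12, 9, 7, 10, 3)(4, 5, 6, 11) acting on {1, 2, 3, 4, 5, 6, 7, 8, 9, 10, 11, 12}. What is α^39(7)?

7 lies in the 6-cycle (2, 12, 9, 7, 10, 3).
Since the cycle has length 6, α^39 acts on it the same as α^3 (39 mod 6 = 3).
Stepping 3 places around the cycle: 7 → 10 → 3 → 2.

2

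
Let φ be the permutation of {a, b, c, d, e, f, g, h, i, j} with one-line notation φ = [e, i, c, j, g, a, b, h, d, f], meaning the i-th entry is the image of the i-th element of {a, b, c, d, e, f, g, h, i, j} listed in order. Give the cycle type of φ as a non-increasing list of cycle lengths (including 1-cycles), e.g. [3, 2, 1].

[8, 1, 1]

The disjoint cycles are (a, e, g, b, i, d, j, f)(c)(h), with lengths 8, 1, 1 in non-increasing order.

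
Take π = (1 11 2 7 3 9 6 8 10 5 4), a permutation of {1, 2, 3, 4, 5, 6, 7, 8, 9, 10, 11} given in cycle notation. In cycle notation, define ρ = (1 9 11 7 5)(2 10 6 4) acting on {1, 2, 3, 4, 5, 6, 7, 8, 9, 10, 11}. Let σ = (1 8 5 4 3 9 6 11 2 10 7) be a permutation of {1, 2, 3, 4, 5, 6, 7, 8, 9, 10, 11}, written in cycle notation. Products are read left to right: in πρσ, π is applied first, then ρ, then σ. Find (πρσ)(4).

6

Chase 4: π(4) = 1; ρ(1) = 9; σ(9) = 6. Hence (πρσ)(4) = 6.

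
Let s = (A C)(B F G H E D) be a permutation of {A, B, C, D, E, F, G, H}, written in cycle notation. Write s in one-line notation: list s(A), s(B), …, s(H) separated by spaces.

C F A B D G H E

Each element maps to the next entry in its cycle (wrapping to the front): A→C, B→F, C→A, D→B, E→D, F→G, G→H, H→E.
Listing these in domain order gives C F A B D G H E.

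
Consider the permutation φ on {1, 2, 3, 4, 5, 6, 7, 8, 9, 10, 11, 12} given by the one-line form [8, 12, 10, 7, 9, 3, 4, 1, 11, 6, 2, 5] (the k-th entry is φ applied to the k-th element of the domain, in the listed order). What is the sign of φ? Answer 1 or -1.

In disjoint-cycle form the cycle lengths are 5, 3, 2, 2.
A cycle of length ℓ contributes ℓ−1 transpositions, so φ is a product of 4 + 2 + 1 + 1 = 8 transpositions — even.

1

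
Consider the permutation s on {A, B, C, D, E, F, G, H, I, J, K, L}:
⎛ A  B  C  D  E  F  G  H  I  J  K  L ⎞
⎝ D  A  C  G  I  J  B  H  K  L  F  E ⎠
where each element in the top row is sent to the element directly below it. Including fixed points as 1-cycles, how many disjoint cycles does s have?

The cycle decomposition is (A, D, G, B)(C)(E, I, K, F, J, L)(H), which has 4 cycles (counting 1-cycles).

4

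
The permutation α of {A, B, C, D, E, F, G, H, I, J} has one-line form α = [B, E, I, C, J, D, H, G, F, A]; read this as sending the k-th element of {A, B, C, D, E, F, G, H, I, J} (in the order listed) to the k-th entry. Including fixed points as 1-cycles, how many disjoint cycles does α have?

3

The cycle decomposition is (A, B, E, J)(C, I, F, D)(G, H), which has 3 cycles (counting 1-cycles).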